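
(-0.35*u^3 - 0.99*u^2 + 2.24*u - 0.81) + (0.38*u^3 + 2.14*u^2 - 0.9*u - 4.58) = 0.03*u^3 + 1.15*u^2 + 1.34*u - 5.39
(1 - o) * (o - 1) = -o^2 + 2*o - 1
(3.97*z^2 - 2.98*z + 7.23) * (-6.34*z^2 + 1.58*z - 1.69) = -25.1698*z^4 + 25.1658*z^3 - 57.2559*z^2 + 16.4596*z - 12.2187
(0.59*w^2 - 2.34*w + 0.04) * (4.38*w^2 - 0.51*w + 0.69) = 2.5842*w^4 - 10.5501*w^3 + 1.7757*w^2 - 1.635*w + 0.0276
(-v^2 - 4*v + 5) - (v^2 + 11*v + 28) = -2*v^2 - 15*v - 23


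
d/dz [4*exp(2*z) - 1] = 8*exp(2*z)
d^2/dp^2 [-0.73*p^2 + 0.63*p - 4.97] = -1.46000000000000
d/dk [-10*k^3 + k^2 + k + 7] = -30*k^2 + 2*k + 1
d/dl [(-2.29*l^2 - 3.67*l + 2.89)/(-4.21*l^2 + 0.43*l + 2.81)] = (-16.4354*l^2 + 11.464*l - 11.5554)/(17.7241*l^4 - 3.6206*l^3 - 23.4753*l^2 + 2.4166*l + 7.8961)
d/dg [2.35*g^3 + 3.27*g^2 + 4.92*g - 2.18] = 7.05*g^2 + 6.54*g + 4.92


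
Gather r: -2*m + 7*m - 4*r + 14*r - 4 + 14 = 5*m + 10*r + 10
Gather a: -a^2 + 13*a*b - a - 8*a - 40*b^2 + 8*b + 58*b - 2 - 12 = -a^2 + a*(13*b - 9) - 40*b^2 + 66*b - 14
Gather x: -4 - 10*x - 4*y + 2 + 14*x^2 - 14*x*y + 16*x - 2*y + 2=14*x^2 + x*(6 - 14*y) - 6*y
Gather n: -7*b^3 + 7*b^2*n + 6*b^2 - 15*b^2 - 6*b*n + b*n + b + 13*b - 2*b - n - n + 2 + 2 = -7*b^3 - 9*b^2 + 12*b + n*(7*b^2 - 5*b - 2) + 4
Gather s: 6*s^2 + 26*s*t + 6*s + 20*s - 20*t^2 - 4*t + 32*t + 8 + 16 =6*s^2 + s*(26*t + 26) - 20*t^2 + 28*t + 24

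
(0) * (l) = 0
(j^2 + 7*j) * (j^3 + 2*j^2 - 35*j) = j^5 + 9*j^4 - 21*j^3 - 245*j^2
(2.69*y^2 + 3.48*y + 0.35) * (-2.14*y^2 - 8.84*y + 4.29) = -5.7566*y^4 - 31.2268*y^3 - 19.9721*y^2 + 11.8352*y + 1.5015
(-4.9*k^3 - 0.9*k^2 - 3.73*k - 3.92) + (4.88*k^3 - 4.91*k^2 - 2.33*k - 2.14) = -0.0200000000000005*k^3 - 5.81*k^2 - 6.06*k - 6.06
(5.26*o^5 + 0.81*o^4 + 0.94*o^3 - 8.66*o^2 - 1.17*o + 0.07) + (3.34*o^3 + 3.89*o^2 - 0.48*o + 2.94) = 5.26*o^5 + 0.81*o^4 + 4.28*o^3 - 4.77*o^2 - 1.65*o + 3.01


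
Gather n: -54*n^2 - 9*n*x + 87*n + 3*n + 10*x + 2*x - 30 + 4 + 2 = -54*n^2 + n*(90 - 9*x) + 12*x - 24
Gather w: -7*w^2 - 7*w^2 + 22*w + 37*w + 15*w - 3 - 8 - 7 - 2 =-14*w^2 + 74*w - 20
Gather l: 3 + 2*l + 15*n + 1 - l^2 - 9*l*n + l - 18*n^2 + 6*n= -l^2 + l*(3 - 9*n) - 18*n^2 + 21*n + 4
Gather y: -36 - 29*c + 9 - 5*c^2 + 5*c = -5*c^2 - 24*c - 27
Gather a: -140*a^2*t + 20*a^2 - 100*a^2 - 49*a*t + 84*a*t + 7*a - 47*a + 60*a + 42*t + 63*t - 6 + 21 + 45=a^2*(-140*t - 80) + a*(35*t + 20) + 105*t + 60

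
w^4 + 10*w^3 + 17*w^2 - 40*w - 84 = (w - 2)*(w + 2)*(w + 3)*(w + 7)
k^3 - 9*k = k*(k - 3)*(k + 3)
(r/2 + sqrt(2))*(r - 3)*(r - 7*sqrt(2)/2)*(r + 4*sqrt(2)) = r^4/2 - 3*r^3/2 + 5*sqrt(2)*r^3/4 - 13*r^2 - 15*sqrt(2)*r^2/4 - 28*sqrt(2)*r + 39*r + 84*sqrt(2)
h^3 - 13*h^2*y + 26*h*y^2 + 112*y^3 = (h - 8*y)*(h - 7*y)*(h + 2*y)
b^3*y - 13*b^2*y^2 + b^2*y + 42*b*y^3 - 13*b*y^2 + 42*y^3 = (b - 7*y)*(b - 6*y)*(b*y + y)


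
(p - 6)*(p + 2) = p^2 - 4*p - 12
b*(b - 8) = b^2 - 8*b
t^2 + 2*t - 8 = (t - 2)*(t + 4)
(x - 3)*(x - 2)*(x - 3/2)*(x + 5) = x^4 - 3*x^3/2 - 19*x^2 + 117*x/2 - 45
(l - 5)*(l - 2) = l^2 - 7*l + 10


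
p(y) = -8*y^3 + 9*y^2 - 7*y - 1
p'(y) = -24*y^2 + 18*y - 7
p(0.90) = -5.84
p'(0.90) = -10.24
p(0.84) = -5.27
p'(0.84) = -8.81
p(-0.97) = 21.56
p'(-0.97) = -47.04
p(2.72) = -114.44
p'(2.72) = -135.60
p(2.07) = -47.88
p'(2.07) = -72.58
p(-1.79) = 86.25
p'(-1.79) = -116.12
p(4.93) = -775.35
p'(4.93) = -501.58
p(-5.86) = 1958.92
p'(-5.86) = -936.63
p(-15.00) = 29129.00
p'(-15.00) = -5677.00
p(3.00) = -157.00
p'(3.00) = -169.00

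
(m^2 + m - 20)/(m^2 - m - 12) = (m + 5)/(m + 3)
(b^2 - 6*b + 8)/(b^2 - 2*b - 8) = (b - 2)/(b + 2)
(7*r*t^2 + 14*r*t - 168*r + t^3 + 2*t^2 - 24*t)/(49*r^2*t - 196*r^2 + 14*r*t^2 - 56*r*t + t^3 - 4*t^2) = (t + 6)/(7*r + t)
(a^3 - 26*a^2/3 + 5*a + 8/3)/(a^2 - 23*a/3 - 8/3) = a - 1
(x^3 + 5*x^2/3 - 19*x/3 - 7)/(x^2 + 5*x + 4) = (x^2 + 2*x/3 - 7)/(x + 4)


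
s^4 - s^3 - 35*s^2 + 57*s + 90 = (s - 5)*(s - 3)*(s + 1)*(s + 6)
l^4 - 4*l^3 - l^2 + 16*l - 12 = (l - 3)*(l - 2)*(l - 1)*(l + 2)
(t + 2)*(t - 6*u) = t^2 - 6*t*u + 2*t - 12*u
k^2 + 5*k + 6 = (k + 2)*(k + 3)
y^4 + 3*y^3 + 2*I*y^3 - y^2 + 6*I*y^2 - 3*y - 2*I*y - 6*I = (y - 1)*(y + 1)*(y + 3)*(y + 2*I)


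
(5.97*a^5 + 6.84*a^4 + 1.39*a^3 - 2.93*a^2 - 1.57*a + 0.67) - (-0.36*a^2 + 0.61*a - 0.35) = 5.97*a^5 + 6.84*a^4 + 1.39*a^3 - 2.57*a^2 - 2.18*a + 1.02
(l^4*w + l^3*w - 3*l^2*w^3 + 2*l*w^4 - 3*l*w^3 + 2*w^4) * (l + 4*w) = l^5*w + 4*l^4*w^2 + l^4*w - 3*l^3*w^3 + 4*l^3*w^2 - 10*l^2*w^4 - 3*l^2*w^3 + 8*l*w^5 - 10*l*w^4 + 8*w^5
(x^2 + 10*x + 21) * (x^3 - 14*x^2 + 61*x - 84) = x^5 - 4*x^4 - 58*x^3 + 232*x^2 + 441*x - 1764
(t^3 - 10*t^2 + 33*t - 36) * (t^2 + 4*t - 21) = t^5 - 6*t^4 - 28*t^3 + 306*t^2 - 837*t + 756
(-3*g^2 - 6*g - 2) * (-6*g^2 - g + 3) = 18*g^4 + 39*g^3 + 9*g^2 - 16*g - 6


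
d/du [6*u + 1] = 6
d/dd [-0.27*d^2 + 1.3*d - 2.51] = 1.3 - 0.54*d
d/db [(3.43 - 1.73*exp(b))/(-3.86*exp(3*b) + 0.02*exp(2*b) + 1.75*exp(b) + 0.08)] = (-13.3556*exp(3*b) + 39.754*exp(2*b) - 0.1372*exp(b) - 6.1409)*exp(b)/(14.8996*exp(6*b) - 0.1544*exp(5*b) - 13.5096*exp(4*b) - 0.5476*exp(3*b) + 3.0657*exp(2*b) + 0.28*exp(b) + 0.0064)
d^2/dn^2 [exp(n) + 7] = exp(n)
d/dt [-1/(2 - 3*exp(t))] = -3*exp(t)/(3*exp(t) - 2)^2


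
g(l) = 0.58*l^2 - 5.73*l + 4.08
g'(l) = 1.16*l - 5.73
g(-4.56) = 42.27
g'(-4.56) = -11.02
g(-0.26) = 5.61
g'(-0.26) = -6.03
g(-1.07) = 10.88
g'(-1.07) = -6.97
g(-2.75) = 24.22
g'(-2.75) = -8.92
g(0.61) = 0.80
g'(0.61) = -5.02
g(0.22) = 2.85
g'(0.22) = -5.47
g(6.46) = -8.73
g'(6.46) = 1.76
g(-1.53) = 14.20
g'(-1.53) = -7.50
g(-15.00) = 220.53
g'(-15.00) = -23.13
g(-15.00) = 220.53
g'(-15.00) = -23.13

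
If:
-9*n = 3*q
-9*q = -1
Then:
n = -1/27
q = 1/9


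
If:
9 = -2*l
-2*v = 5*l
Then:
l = -9/2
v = 45/4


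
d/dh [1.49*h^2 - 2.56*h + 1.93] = 2.98*h - 2.56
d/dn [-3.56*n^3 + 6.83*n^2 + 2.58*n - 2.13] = -10.68*n^2 + 13.66*n + 2.58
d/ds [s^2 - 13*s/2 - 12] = 2*s - 13/2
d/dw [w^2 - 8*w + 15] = 2*w - 8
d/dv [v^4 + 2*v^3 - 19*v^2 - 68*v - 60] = 4*v^3 + 6*v^2 - 38*v - 68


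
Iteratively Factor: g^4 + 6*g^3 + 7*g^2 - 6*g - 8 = (g + 2)*(g^3 + 4*g^2 - g - 4) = (g + 2)*(g + 4)*(g^2 - 1) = (g + 1)*(g + 2)*(g + 4)*(g - 1)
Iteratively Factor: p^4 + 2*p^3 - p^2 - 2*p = (p - 1)*(p^3 + 3*p^2 + 2*p) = (p - 1)*(p + 1)*(p^2 + 2*p) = (p - 1)*(p + 1)*(p + 2)*(p)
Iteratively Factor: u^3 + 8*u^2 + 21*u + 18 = (u + 2)*(u^2 + 6*u + 9) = (u + 2)*(u + 3)*(u + 3)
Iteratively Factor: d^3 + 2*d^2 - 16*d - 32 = (d + 4)*(d^2 - 2*d - 8) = (d + 2)*(d + 4)*(d - 4)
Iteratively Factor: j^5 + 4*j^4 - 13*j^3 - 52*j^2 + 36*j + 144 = (j - 2)*(j^4 + 6*j^3 - j^2 - 54*j - 72) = (j - 2)*(j + 4)*(j^3 + 2*j^2 - 9*j - 18) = (j - 2)*(j + 2)*(j + 4)*(j^2 - 9) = (j - 2)*(j + 2)*(j + 3)*(j + 4)*(j - 3)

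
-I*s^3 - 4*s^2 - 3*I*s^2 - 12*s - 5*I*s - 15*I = (s + 3)*(s - 5*I)*(-I*s + 1)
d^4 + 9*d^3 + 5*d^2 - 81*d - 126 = (d - 3)*(d + 2)*(d + 3)*(d + 7)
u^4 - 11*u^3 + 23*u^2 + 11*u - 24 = (u - 8)*(u - 3)*(u - 1)*(u + 1)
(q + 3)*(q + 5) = q^2 + 8*q + 15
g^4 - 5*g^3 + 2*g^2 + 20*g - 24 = (g - 3)*(g - 2)^2*(g + 2)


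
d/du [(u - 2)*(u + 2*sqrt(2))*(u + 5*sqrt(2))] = 3*u^2 - 4*u + 14*sqrt(2)*u - 14*sqrt(2) + 20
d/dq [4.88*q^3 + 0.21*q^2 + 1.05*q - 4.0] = 14.64*q^2 + 0.42*q + 1.05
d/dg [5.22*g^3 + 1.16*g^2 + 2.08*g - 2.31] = 15.66*g^2 + 2.32*g + 2.08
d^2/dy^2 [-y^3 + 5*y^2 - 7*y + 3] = 10 - 6*y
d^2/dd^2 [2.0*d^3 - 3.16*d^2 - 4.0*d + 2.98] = 12.0*d - 6.32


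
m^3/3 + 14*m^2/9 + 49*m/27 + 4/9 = (m/3 + 1)*(m + 1/3)*(m + 4/3)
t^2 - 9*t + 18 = (t - 6)*(t - 3)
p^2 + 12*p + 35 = (p + 5)*(p + 7)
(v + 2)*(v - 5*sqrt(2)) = v^2 - 5*sqrt(2)*v + 2*v - 10*sqrt(2)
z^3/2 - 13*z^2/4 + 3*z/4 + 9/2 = (z/2 + 1/2)*(z - 6)*(z - 3/2)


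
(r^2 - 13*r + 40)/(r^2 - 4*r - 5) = (r - 8)/(r + 1)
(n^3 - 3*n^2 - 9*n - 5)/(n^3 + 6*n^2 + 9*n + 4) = (n - 5)/(n + 4)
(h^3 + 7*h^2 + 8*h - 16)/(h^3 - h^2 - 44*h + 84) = (h^3 + 7*h^2 + 8*h - 16)/(h^3 - h^2 - 44*h + 84)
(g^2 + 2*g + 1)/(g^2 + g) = (g + 1)/g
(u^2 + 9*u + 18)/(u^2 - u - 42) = (u + 3)/(u - 7)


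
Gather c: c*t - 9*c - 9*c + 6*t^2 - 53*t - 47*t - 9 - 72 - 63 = c*(t - 18) + 6*t^2 - 100*t - 144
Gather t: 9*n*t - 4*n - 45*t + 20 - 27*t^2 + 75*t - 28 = -4*n - 27*t^2 + t*(9*n + 30) - 8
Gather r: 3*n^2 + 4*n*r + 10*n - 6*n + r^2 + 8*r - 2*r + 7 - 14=3*n^2 + 4*n + r^2 + r*(4*n + 6) - 7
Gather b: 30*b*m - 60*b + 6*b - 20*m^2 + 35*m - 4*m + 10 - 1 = b*(30*m - 54) - 20*m^2 + 31*m + 9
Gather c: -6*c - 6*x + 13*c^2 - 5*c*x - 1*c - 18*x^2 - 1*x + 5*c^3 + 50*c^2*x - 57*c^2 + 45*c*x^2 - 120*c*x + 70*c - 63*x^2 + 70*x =5*c^3 + c^2*(50*x - 44) + c*(45*x^2 - 125*x + 63) - 81*x^2 + 63*x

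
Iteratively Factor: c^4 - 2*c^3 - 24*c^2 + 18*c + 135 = (c + 3)*(c^3 - 5*c^2 - 9*c + 45) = (c - 3)*(c + 3)*(c^2 - 2*c - 15) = (c - 5)*(c - 3)*(c + 3)*(c + 3)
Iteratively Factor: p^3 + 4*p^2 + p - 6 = (p + 2)*(p^2 + 2*p - 3) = (p + 2)*(p + 3)*(p - 1)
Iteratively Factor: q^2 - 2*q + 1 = (q - 1)*(q - 1)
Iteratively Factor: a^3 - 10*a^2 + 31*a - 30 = (a - 2)*(a^2 - 8*a + 15) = (a - 5)*(a - 2)*(a - 3)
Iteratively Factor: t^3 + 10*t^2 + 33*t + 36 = (t + 3)*(t^2 + 7*t + 12) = (t + 3)*(t + 4)*(t + 3)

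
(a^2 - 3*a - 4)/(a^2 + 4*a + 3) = (a - 4)/(a + 3)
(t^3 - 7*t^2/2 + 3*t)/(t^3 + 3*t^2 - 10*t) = (t - 3/2)/(t + 5)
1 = 1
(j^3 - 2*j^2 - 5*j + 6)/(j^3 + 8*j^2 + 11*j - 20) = (j^2 - j - 6)/(j^2 + 9*j + 20)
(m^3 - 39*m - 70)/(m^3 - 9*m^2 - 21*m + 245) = (m + 2)/(m - 7)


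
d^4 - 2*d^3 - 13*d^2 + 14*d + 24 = (d - 4)*(d - 2)*(d + 1)*(d + 3)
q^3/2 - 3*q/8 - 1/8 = (q/2 + 1/4)*(q - 1)*(q + 1/2)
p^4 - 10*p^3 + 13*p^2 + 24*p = p*(p - 8)*(p - 3)*(p + 1)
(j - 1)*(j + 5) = j^2 + 4*j - 5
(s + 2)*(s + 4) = s^2 + 6*s + 8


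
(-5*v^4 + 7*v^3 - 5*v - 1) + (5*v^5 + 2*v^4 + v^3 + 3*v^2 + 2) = 5*v^5 - 3*v^4 + 8*v^3 + 3*v^2 - 5*v + 1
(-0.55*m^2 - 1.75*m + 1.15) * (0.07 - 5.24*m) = 2.882*m^3 + 9.1315*m^2 - 6.1485*m + 0.0805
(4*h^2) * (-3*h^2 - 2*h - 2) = -12*h^4 - 8*h^3 - 8*h^2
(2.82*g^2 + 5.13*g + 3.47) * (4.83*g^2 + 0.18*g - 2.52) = 13.6206*g^4 + 25.2855*g^3 + 10.5771*g^2 - 12.303*g - 8.7444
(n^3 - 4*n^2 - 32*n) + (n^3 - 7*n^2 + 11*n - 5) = 2*n^3 - 11*n^2 - 21*n - 5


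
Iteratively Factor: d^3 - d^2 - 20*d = (d + 4)*(d^2 - 5*d) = (d - 5)*(d + 4)*(d)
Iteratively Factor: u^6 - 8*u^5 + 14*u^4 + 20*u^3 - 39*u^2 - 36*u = (u + 1)*(u^5 - 9*u^4 + 23*u^3 - 3*u^2 - 36*u) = (u + 1)^2*(u^4 - 10*u^3 + 33*u^2 - 36*u) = u*(u + 1)^2*(u^3 - 10*u^2 + 33*u - 36) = u*(u - 3)*(u + 1)^2*(u^2 - 7*u + 12) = u*(u - 3)^2*(u + 1)^2*(u - 4)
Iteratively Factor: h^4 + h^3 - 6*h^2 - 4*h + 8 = (h + 2)*(h^3 - h^2 - 4*h + 4) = (h - 2)*(h + 2)*(h^2 + h - 2) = (h - 2)*(h - 1)*(h + 2)*(h + 2)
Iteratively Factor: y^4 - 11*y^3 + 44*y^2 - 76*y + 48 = (y - 2)*(y^3 - 9*y^2 + 26*y - 24) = (y - 3)*(y - 2)*(y^2 - 6*y + 8) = (y - 4)*(y - 3)*(y - 2)*(y - 2)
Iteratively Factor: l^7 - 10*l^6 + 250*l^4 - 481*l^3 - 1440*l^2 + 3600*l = (l + 4)*(l^6 - 14*l^5 + 56*l^4 + 26*l^3 - 585*l^2 + 900*l) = (l - 4)*(l + 4)*(l^5 - 10*l^4 + 16*l^3 + 90*l^2 - 225*l) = (l - 4)*(l - 3)*(l + 4)*(l^4 - 7*l^3 - 5*l^2 + 75*l) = (l - 5)*(l - 4)*(l - 3)*(l + 4)*(l^3 - 2*l^2 - 15*l) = (l - 5)^2*(l - 4)*(l - 3)*(l + 4)*(l^2 + 3*l) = l*(l - 5)^2*(l - 4)*(l - 3)*(l + 4)*(l + 3)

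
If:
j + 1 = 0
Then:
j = -1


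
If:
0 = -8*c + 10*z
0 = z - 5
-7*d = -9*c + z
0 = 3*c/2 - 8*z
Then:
No Solution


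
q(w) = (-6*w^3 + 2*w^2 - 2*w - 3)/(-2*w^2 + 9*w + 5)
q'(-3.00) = 2.00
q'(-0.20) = 1.36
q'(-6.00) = 2.47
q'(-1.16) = 1.45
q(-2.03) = -2.77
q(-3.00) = -4.58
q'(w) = (4*w - 9)*(-6*w^3 + 2*w^2 - 2*w - 3)/(-2*w^2 + 9*w + 5)^2 + (-18*w^2 + 4*w - 2)/(-2*w^2 + 9*w + 5)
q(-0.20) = -0.79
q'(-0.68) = 3.10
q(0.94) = -0.69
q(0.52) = -0.48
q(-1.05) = -1.24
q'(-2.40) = 1.84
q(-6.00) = -11.38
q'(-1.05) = 1.45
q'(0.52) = -0.16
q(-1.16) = -1.40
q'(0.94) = -0.90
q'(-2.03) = 1.72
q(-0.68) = -0.57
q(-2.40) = -3.42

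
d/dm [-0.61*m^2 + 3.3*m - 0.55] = 3.3 - 1.22*m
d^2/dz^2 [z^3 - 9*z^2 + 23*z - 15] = 6*z - 18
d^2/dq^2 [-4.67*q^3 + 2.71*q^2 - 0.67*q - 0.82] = 5.42 - 28.02*q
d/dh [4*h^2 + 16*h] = 8*h + 16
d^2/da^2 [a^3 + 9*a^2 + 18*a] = 6*a + 18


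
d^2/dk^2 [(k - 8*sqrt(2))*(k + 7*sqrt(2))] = 2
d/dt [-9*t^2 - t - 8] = -18*t - 1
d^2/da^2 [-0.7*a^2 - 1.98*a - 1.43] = -1.40000000000000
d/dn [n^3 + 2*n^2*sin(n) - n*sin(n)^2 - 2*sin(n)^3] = 2*n^2*cos(n) + 3*n^2 + 4*n*sin(n) - n*sin(2*n) - 6*sin(n)^2*cos(n) - sin(n)^2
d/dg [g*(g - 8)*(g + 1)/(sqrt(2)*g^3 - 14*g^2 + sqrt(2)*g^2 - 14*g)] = (-7 + 4*sqrt(2))/(g^2 - 14*sqrt(2)*g + 98)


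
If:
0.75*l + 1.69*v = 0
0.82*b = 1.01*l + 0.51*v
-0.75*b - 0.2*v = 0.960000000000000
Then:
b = -1.46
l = -1.53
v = 0.68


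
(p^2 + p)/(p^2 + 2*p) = (p + 1)/(p + 2)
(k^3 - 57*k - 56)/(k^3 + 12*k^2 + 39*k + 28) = (k - 8)/(k + 4)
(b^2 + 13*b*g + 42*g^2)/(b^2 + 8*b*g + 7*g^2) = (b + 6*g)/(b + g)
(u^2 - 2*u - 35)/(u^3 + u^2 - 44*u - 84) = (u + 5)/(u^2 + 8*u + 12)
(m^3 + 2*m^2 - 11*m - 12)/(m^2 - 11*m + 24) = (m^2 + 5*m + 4)/(m - 8)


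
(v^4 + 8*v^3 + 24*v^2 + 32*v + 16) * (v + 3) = v^5 + 11*v^4 + 48*v^3 + 104*v^2 + 112*v + 48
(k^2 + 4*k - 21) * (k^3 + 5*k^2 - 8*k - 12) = k^5 + 9*k^4 - 9*k^3 - 149*k^2 + 120*k + 252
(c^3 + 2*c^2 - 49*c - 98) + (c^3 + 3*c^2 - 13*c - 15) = 2*c^3 + 5*c^2 - 62*c - 113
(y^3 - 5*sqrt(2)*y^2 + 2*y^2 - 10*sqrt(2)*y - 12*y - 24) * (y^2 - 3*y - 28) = y^5 - 5*sqrt(2)*y^4 - y^4 - 46*y^3 + 5*sqrt(2)*y^3 - 44*y^2 + 170*sqrt(2)*y^2 + 280*sqrt(2)*y + 408*y + 672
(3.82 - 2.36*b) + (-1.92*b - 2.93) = 0.89 - 4.28*b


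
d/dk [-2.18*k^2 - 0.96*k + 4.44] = -4.36*k - 0.96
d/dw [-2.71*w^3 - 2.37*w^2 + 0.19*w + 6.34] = -8.13*w^2 - 4.74*w + 0.19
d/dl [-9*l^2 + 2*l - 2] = 2 - 18*l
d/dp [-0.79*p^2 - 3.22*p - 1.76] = -1.58*p - 3.22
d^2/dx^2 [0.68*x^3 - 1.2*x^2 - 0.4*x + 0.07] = 4.08*x - 2.4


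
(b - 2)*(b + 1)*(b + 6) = b^3 + 5*b^2 - 8*b - 12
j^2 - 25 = (j - 5)*(j + 5)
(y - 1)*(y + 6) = y^2 + 5*y - 6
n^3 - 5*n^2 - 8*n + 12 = (n - 6)*(n - 1)*(n + 2)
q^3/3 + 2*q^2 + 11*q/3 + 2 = (q/3 + 1/3)*(q + 2)*(q + 3)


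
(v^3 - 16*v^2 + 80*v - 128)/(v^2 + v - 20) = (v^2 - 12*v + 32)/(v + 5)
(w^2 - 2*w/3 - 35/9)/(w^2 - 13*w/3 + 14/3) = (w + 5/3)/(w - 2)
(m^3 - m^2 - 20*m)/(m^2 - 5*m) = m + 4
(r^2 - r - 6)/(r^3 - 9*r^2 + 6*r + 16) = (r^2 - r - 6)/(r^3 - 9*r^2 + 6*r + 16)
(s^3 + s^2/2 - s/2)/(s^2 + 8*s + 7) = s*(2*s - 1)/(2*(s + 7))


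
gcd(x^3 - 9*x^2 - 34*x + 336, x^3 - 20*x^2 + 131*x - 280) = x^2 - 15*x + 56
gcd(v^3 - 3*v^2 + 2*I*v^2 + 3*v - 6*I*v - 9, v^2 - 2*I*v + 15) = v + 3*I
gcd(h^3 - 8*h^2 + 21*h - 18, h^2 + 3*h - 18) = h - 3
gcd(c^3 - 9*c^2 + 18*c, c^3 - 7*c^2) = c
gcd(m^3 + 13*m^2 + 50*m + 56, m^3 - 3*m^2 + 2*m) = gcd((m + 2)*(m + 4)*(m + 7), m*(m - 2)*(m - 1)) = 1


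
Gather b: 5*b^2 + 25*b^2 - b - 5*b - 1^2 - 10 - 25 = 30*b^2 - 6*b - 36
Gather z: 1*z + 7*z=8*z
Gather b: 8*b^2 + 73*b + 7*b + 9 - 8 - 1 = 8*b^2 + 80*b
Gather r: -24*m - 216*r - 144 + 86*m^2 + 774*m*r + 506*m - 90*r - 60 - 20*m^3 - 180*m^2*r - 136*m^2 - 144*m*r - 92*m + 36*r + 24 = -20*m^3 - 50*m^2 + 390*m + r*(-180*m^2 + 630*m - 270) - 180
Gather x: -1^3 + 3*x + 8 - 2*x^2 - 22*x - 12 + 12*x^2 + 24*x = 10*x^2 + 5*x - 5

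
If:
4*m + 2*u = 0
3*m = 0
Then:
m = 0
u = 0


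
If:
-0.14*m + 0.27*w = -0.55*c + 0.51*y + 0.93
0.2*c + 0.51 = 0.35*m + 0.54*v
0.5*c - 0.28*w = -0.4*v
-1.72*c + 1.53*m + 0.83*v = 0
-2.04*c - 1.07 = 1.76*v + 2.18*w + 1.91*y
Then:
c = -1.30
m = -2.64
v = 2.17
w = 0.79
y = -2.08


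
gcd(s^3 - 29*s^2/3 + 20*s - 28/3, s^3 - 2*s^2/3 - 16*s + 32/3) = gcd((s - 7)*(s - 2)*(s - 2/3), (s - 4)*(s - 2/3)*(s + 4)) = s - 2/3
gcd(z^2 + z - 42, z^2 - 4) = 1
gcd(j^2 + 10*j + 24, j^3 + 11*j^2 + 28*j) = j + 4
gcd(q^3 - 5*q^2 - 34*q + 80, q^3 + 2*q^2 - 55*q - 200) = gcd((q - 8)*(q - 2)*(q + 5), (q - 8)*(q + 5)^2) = q^2 - 3*q - 40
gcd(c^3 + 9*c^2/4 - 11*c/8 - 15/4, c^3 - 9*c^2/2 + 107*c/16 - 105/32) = c - 5/4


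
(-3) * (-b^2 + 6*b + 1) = 3*b^2 - 18*b - 3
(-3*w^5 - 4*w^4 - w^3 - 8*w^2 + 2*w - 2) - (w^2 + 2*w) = -3*w^5 - 4*w^4 - w^3 - 9*w^2 - 2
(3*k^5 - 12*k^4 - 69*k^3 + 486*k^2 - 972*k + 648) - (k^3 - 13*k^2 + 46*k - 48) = 3*k^5 - 12*k^4 - 70*k^3 + 499*k^2 - 1018*k + 696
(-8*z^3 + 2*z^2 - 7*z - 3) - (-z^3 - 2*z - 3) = -7*z^3 + 2*z^2 - 5*z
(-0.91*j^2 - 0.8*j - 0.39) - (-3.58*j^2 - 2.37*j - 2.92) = 2.67*j^2 + 1.57*j + 2.53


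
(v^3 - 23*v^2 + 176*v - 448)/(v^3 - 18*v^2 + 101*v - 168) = (v - 8)/(v - 3)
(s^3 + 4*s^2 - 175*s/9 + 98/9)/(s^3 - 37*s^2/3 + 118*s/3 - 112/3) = (3*s^2 + 19*s - 14)/(3*(s^2 - 10*s + 16))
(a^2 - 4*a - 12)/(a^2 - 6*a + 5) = (a^2 - 4*a - 12)/(a^2 - 6*a + 5)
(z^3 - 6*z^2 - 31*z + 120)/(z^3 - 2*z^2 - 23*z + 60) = (z - 8)/(z - 4)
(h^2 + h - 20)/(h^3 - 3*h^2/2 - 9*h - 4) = 2*(h + 5)/(2*h^2 + 5*h + 2)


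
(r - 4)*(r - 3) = r^2 - 7*r + 12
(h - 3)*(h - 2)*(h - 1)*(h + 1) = h^4 - 5*h^3 + 5*h^2 + 5*h - 6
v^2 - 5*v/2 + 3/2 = (v - 3/2)*(v - 1)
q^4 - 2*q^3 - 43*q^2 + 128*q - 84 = (q - 6)*(q - 2)*(q - 1)*(q + 7)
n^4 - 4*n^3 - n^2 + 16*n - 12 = (n - 3)*(n - 2)*(n - 1)*(n + 2)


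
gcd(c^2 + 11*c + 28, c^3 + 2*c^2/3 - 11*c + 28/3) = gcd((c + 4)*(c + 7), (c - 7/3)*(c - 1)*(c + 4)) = c + 4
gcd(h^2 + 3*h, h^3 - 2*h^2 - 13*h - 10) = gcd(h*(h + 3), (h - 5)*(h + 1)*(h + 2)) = 1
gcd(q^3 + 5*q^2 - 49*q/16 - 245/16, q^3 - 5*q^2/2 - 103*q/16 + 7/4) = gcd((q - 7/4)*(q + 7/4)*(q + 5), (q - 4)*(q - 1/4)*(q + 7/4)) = q + 7/4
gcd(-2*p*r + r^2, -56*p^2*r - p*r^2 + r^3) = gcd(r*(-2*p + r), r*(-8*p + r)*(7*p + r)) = r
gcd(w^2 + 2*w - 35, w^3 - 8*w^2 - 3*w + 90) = w - 5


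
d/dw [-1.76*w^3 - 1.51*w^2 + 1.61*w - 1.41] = -5.28*w^2 - 3.02*w + 1.61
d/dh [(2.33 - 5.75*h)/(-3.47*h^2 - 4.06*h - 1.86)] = (-19.9525*h^2 + 16.1702*h + 20.1548)/(12.0409*h^4 + 28.1764*h^3 + 29.392*h^2 + 15.1032*h + 3.4596)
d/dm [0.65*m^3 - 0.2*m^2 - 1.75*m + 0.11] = 1.95*m^2 - 0.4*m - 1.75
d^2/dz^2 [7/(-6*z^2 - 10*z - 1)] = 28*(18*z^2 + 30*z - 2*(6*z + 5)^2 + 3)/(6*z^2 + 10*z + 1)^3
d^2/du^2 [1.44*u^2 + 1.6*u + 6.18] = 2.88000000000000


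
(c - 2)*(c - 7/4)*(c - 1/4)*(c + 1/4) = c^4 - 15*c^3/4 + 55*c^2/16 + 15*c/64 - 7/32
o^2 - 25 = (o - 5)*(o + 5)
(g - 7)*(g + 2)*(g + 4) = g^3 - g^2 - 34*g - 56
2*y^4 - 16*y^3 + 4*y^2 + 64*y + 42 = (y - 7)*(y - 3)*(sqrt(2)*y + sqrt(2))^2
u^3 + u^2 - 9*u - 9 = (u - 3)*(u + 1)*(u + 3)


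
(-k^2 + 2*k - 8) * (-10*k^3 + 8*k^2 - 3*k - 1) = 10*k^5 - 28*k^4 + 99*k^3 - 69*k^2 + 22*k + 8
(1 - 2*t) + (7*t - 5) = 5*t - 4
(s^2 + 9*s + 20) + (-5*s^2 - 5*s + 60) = -4*s^2 + 4*s + 80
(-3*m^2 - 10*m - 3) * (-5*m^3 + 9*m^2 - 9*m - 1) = 15*m^5 + 23*m^4 - 48*m^3 + 66*m^2 + 37*m + 3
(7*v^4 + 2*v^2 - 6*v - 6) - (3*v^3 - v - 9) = 7*v^4 - 3*v^3 + 2*v^2 - 5*v + 3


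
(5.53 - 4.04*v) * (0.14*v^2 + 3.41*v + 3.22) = -0.5656*v^3 - 13.0022*v^2 + 5.8485*v + 17.8066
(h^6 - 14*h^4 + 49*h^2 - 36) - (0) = h^6 - 14*h^4 + 49*h^2 - 36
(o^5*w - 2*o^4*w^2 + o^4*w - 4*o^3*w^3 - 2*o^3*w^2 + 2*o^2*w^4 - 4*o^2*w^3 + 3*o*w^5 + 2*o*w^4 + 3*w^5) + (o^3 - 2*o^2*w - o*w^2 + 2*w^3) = o^5*w - 2*o^4*w^2 + o^4*w - 4*o^3*w^3 - 2*o^3*w^2 + o^3 + 2*o^2*w^4 - 4*o^2*w^3 - 2*o^2*w + 3*o*w^5 + 2*o*w^4 - o*w^2 + 3*w^5 + 2*w^3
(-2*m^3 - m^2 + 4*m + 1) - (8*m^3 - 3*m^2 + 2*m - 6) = -10*m^3 + 2*m^2 + 2*m + 7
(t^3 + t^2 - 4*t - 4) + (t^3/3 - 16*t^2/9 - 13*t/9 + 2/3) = 4*t^3/3 - 7*t^2/9 - 49*t/9 - 10/3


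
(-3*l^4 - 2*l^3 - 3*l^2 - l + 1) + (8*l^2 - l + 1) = -3*l^4 - 2*l^3 + 5*l^2 - 2*l + 2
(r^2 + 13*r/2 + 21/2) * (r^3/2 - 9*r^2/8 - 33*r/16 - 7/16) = r^5/2 + 17*r^4/8 - 33*r^3/8 - 821*r^2/32 - 49*r/2 - 147/32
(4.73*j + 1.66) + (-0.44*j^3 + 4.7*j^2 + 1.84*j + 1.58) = -0.44*j^3 + 4.7*j^2 + 6.57*j + 3.24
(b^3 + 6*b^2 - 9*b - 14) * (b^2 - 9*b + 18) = b^5 - 3*b^4 - 45*b^3 + 175*b^2 - 36*b - 252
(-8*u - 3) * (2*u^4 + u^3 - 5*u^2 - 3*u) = -16*u^5 - 14*u^4 + 37*u^3 + 39*u^2 + 9*u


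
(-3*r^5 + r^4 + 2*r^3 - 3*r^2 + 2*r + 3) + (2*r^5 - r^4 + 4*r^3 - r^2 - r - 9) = -r^5 + 6*r^3 - 4*r^2 + r - 6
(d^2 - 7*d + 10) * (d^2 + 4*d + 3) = d^4 - 3*d^3 - 15*d^2 + 19*d + 30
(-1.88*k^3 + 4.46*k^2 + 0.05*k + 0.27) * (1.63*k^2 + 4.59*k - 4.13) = -3.0644*k^5 - 1.3594*k^4 + 28.3173*k^3 - 17.7502*k^2 + 1.0328*k - 1.1151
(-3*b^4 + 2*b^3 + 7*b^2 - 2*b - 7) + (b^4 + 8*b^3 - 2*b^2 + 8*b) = -2*b^4 + 10*b^3 + 5*b^2 + 6*b - 7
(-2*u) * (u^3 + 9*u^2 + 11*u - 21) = -2*u^4 - 18*u^3 - 22*u^2 + 42*u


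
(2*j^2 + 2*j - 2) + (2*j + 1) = 2*j^2 + 4*j - 1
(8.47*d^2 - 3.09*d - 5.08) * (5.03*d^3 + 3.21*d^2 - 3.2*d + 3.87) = 42.6041*d^5 + 11.646*d^4 - 62.5753*d^3 + 26.3601*d^2 + 4.2977*d - 19.6596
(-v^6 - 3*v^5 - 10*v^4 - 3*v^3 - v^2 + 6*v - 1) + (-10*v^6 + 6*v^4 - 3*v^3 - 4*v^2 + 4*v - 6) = -11*v^6 - 3*v^5 - 4*v^4 - 6*v^3 - 5*v^2 + 10*v - 7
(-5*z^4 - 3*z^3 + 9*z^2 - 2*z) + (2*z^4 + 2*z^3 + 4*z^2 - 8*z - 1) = -3*z^4 - z^3 + 13*z^2 - 10*z - 1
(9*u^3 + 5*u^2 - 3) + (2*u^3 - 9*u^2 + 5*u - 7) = 11*u^3 - 4*u^2 + 5*u - 10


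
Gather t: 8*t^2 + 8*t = 8*t^2 + 8*t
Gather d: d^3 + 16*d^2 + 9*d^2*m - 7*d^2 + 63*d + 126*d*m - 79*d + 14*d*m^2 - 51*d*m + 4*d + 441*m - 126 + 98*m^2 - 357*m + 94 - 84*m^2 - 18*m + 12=d^3 + d^2*(9*m + 9) + d*(14*m^2 + 75*m - 12) + 14*m^2 + 66*m - 20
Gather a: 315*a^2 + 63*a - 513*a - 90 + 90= 315*a^2 - 450*a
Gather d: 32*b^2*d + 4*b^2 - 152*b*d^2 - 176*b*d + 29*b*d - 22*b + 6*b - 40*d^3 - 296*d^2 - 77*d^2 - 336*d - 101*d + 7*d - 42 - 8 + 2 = 4*b^2 - 16*b - 40*d^3 + d^2*(-152*b - 373) + d*(32*b^2 - 147*b - 430) - 48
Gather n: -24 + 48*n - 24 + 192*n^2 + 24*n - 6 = 192*n^2 + 72*n - 54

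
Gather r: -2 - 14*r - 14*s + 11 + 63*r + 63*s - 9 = 49*r + 49*s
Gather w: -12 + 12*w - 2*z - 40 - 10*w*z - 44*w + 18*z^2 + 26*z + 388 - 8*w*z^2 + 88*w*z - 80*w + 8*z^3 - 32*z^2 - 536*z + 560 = w*(-8*z^2 + 78*z - 112) + 8*z^3 - 14*z^2 - 512*z + 896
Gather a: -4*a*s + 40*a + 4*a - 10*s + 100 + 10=a*(44 - 4*s) - 10*s + 110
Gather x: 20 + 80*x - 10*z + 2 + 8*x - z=88*x - 11*z + 22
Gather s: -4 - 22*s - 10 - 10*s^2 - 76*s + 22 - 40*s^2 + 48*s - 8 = -50*s^2 - 50*s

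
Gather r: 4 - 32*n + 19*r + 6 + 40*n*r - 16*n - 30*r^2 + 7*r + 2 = -48*n - 30*r^2 + r*(40*n + 26) + 12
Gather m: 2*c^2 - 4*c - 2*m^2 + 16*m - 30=2*c^2 - 4*c - 2*m^2 + 16*m - 30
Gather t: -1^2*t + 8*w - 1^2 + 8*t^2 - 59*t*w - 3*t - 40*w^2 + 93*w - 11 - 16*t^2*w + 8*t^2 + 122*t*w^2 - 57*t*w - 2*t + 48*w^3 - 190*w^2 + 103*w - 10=t^2*(16 - 16*w) + t*(122*w^2 - 116*w - 6) + 48*w^3 - 230*w^2 + 204*w - 22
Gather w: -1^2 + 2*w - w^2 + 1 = -w^2 + 2*w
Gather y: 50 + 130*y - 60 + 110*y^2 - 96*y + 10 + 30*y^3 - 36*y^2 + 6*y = 30*y^3 + 74*y^2 + 40*y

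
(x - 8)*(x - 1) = x^2 - 9*x + 8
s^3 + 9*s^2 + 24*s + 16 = (s + 1)*(s + 4)^2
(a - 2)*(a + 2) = a^2 - 4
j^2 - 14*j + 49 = (j - 7)^2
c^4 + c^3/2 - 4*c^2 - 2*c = c*(c - 2)*(c + 1/2)*(c + 2)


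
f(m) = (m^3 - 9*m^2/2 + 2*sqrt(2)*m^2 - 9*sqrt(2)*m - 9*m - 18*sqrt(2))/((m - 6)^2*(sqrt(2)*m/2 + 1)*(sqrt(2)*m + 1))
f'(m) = (3*m^2 - 9*m + 4*sqrt(2)*m - 9*sqrt(2) - 9)/((m - 6)^2*(sqrt(2)*m/2 + 1)*(sqrt(2)*m + 1)) - sqrt(2)*(m^3 - 9*m^2/2 + 2*sqrt(2)*m^2 - 9*sqrt(2)*m - 9*m - 18*sqrt(2))/((m - 6)^2*(sqrt(2)*m/2 + 1)*(sqrt(2)*m + 1)^2) - sqrt(2)*(m^3 - 9*m^2/2 + 2*sqrt(2)*m^2 - 9*sqrt(2)*m - 9*m - 18*sqrt(2))/(2*(m - 6)^2*(sqrt(2)*m/2 + 1)^2*(sqrt(2)*m + 1)) - 2*(m^3 - 9*m^2/2 + 2*sqrt(2)*m^2 - 9*sqrt(2)*m - 9*m - 18*sqrt(2))/((m - 6)^3*(sqrt(2)*m/2 + 1)*(sqrt(2)*m + 1))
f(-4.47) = -0.04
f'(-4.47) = 0.01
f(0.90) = -0.47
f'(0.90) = 0.08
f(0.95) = -0.47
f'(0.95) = 0.07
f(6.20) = 6.61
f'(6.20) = -33.28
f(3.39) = -0.59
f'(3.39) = -0.18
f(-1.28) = 0.61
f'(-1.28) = -0.23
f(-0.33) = -1.13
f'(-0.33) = 2.44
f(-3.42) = -0.02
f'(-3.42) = 0.03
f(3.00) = -0.53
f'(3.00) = -0.12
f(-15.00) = -0.04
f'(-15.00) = 0.00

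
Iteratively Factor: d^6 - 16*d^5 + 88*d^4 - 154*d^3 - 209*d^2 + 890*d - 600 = (d - 3)*(d^5 - 13*d^4 + 49*d^3 - 7*d^2 - 230*d + 200) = (d - 5)*(d - 3)*(d^4 - 8*d^3 + 9*d^2 + 38*d - 40) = (d - 5)*(d - 3)*(d + 2)*(d^3 - 10*d^2 + 29*d - 20) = (d - 5)*(d - 3)*(d - 1)*(d + 2)*(d^2 - 9*d + 20) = (d - 5)*(d - 4)*(d - 3)*(d - 1)*(d + 2)*(d - 5)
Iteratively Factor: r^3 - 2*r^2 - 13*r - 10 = (r + 2)*(r^2 - 4*r - 5) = (r + 1)*(r + 2)*(r - 5)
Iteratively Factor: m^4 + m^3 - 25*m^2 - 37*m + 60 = (m - 1)*(m^3 + 2*m^2 - 23*m - 60) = (m - 1)*(m + 4)*(m^2 - 2*m - 15) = (m - 1)*(m + 3)*(m + 4)*(m - 5)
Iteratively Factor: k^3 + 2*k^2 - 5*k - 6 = (k + 1)*(k^2 + k - 6) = (k - 2)*(k + 1)*(k + 3)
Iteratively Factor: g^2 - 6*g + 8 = (g - 2)*(g - 4)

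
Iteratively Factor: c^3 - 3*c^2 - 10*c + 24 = (c - 4)*(c^2 + c - 6) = (c - 4)*(c + 3)*(c - 2)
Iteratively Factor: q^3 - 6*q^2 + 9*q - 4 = (q - 4)*(q^2 - 2*q + 1) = (q - 4)*(q - 1)*(q - 1)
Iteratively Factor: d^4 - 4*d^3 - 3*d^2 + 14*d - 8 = (d - 1)*(d^3 - 3*d^2 - 6*d + 8) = (d - 1)*(d + 2)*(d^2 - 5*d + 4) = (d - 1)^2*(d + 2)*(d - 4)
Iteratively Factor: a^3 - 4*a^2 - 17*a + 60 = (a + 4)*(a^2 - 8*a + 15) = (a - 5)*(a + 4)*(a - 3)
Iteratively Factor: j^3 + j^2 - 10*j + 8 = (j + 4)*(j^2 - 3*j + 2) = (j - 1)*(j + 4)*(j - 2)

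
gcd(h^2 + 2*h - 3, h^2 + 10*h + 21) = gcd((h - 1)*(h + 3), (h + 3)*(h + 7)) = h + 3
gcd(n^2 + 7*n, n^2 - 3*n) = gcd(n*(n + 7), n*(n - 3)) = n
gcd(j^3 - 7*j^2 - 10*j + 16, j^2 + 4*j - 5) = j - 1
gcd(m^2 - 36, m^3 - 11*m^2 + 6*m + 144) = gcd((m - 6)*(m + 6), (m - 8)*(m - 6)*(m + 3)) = m - 6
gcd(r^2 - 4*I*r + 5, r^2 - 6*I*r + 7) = r + I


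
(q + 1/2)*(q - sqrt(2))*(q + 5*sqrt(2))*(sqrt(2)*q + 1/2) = sqrt(2)*q^4 + sqrt(2)*q^3/2 + 17*q^3/2 - 8*sqrt(2)*q^2 + 17*q^2/4 - 4*sqrt(2)*q - 5*q - 5/2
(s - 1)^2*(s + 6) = s^3 + 4*s^2 - 11*s + 6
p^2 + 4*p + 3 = (p + 1)*(p + 3)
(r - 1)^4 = r^4 - 4*r^3 + 6*r^2 - 4*r + 1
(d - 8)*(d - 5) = d^2 - 13*d + 40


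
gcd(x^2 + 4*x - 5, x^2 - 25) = x + 5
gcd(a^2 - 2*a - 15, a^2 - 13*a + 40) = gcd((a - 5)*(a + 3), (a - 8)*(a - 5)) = a - 5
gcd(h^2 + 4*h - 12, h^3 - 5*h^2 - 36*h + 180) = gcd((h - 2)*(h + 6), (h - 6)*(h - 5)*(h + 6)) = h + 6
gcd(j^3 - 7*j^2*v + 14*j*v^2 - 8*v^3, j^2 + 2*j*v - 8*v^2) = -j + 2*v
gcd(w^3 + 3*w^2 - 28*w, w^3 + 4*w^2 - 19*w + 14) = w + 7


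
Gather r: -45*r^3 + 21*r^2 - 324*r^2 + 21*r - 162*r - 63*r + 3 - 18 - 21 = -45*r^3 - 303*r^2 - 204*r - 36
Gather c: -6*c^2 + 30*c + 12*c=-6*c^2 + 42*c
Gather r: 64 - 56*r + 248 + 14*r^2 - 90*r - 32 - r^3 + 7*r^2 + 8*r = -r^3 + 21*r^2 - 138*r + 280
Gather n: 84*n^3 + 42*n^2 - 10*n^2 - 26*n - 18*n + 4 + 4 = 84*n^3 + 32*n^2 - 44*n + 8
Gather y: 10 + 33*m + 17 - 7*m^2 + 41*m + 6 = -7*m^2 + 74*m + 33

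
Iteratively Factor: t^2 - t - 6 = (t + 2)*(t - 3)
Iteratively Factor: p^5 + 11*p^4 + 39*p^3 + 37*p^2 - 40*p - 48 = (p + 1)*(p^4 + 10*p^3 + 29*p^2 + 8*p - 48) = (p + 1)*(p + 3)*(p^3 + 7*p^2 + 8*p - 16) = (p + 1)*(p + 3)*(p + 4)*(p^2 + 3*p - 4) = (p + 1)*(p + 3)*(p + 4)^2*(p - 1)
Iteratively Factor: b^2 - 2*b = (b)*(b - 2)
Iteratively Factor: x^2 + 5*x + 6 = (x + 3)*(x + 2)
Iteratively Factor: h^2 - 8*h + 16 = (h - 4)*(h - 4)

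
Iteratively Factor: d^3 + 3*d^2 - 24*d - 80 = (d + 4)*(d^2 - d - 20) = (d - 5)*(d + 4)*(d + 4)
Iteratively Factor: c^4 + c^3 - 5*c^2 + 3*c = (c + 3)*(c^3 - 2*c^2 + c) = c*(c + 3)*(c^2 - 2*c + 1) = c*(c - 1)*(c + 3)*(c - 1)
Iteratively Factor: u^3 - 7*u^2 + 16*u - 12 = (u - 2)*(u^2 - 5*u + 6) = (u - 2)^2*(u - 3)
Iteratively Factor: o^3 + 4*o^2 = (o)*(o^2 + 4*o) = o*(o + 4)*(o)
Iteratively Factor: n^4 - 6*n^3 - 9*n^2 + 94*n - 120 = (n + 4)*(n^3 - 10*n^2 + 31*n - 30) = (n - 5)*(n + 4)*(n^2 - 5*n + 6) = (n - 5)*(n - 3)*(n + 4)*(n - 2)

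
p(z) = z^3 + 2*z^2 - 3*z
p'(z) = 3*z^2 + 4*z - 3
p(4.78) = 140.57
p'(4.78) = 84.67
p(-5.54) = -92.03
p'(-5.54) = 66.91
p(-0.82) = 3.25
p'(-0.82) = -4.26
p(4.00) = 84.00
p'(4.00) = 61.00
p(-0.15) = 0.49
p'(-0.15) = -3.53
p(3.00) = 36.00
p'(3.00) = 36.00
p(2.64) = 24.42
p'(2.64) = 28.47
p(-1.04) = 4.16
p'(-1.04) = -3.92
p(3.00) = 36.00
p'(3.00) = 36.00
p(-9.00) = -540.00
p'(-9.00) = 204.00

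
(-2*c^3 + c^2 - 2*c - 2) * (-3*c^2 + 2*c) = 6*c^5 - 7*c^4 + 8*c^3 + 2*c^2 - 4*c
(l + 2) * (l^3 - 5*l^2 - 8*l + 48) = l^4 - 3*l^3 - 18*l^2 + 32*l + 96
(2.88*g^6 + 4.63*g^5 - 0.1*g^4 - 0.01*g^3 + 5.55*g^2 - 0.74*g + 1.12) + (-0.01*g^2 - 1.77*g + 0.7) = 2.88*g^6 + 4.63*g^5 - 0.1*g^4 - 0.01*g^3 + 5.54*g^2 - 2.51*g + 1.82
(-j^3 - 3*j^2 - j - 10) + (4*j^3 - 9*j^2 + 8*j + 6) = 3*j^3 - 12*j^2 + 7*j - 4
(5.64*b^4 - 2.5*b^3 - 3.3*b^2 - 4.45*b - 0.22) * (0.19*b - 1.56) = 1.0716*b^5 - 9.2734*b^4 + 3.273*b^3 + 4.3025*b^2 + 6.9002*b + 0.3432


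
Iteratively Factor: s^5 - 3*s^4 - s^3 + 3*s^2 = (s - 3)*(s^4 - s^2) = s*(s - 3)*(s^3 - s) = s*(s - 3)*(s - 1)*(s^2 + s) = s*(s - 3)*(s - 1)*(s + 1)*(s)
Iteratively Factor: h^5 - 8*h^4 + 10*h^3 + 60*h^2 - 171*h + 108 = (h - 3)*(h^4 - 5*h^3 - 5*h^2 + 45*h - 36) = (h - 4)*(h - 3)*(h^3 - h^2 - 9*h + 9) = (h - 4)*(h - 3)^2*(h^2 + 2*h - 3) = (h - 4)*(h - 3)^2*(h - 1)*(h + 3)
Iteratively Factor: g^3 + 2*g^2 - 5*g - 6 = (g + 3)*(g^2 - g - 2) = (g + 1)*(g + 3)*(g - 2)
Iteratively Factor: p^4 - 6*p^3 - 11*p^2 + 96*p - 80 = (p - 5)*(p^3 - p^2 - 16*p + 16) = (p - 5)*(p - 4)*(p^2 + 3*p - 4) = (p - 5)*(p - 4)*(p - 1)*(p + 4)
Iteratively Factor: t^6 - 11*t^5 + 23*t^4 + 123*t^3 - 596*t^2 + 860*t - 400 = (t - 2)*(t^5 - 9*t^4 + 5*t^3 + 133*t^2 - 330*t + 200) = (t - 5)*(t - 2)*(t^4 - 4*t^3 - 15*t^2 + 58*t - 40) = (t - 5)^2*(t - 2)*(t^3 + t^2 - 10*t + 8) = (t - 5)^2*(t - 2)*(t - 1)*(t^2 + 2*t - 8) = (t - 5)^2*(t - 2)^2*(t - 1)*(t + 4)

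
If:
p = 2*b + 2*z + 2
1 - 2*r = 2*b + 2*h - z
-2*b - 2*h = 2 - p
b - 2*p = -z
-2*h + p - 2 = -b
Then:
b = 0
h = -4/3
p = -2/3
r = 7/6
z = -4/3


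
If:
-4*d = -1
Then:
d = 1/4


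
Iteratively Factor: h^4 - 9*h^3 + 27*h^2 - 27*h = (h)*(h^3 - 9*h^2 + 27*h - 27) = h*(h - 3)*(h^2 - 6*h + 9) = h*(h - 3)^2*(h - 3)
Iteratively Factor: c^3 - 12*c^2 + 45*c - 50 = (c - 5)*(c^2 - 7*c + 10) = (c - 5)^2*(c - 2)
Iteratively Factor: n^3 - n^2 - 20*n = (n)*(n^2 - n - 20) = n*(n - 5)*(n + 4)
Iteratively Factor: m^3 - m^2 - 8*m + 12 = (m - 2)*(m^2 + m - 6) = (m - 2)^2*(m + 3)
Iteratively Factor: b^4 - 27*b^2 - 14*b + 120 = (b + 4)*(b^3 - 4*b^2 - 11*b + 30) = (b - 2)*(b + 4)*(b^2 - 2*b - 15) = (b - 5)*(b - 2)*(b + 4)*(b + 3)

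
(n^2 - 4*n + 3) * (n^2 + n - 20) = n^4 - 3*n^3 - 21*n^2 + 83*n - 60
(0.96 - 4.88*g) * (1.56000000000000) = 1.4976 - 7.6128*g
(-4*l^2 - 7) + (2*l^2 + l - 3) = -2*l^2 + l - 10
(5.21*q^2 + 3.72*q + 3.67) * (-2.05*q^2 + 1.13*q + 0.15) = -10.6805*q^4 - 1.7387*q^3 - 2.5384*q^2 + 4.7051*q + 0.5505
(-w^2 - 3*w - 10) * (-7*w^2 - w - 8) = 7*w^4 + 22*w^3 + 81*w^2 + 34*w + 80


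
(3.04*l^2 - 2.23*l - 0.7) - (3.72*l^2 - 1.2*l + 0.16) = -0.68*l^2 - 1.03*l - 0.86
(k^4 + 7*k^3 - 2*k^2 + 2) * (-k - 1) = -k^5 - 8*k^4 - 5*k^3 + 2*k^2 - 2*k - 2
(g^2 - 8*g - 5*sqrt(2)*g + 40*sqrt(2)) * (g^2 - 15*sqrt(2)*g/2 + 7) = g^4 - 25*sqrt(2)*g^3/2 - 8*g^3 + 82*g^2 + 100*sqrt(2)*g^2 - 656*g - 35*sqrt(2)*g + 280*sqrt(2)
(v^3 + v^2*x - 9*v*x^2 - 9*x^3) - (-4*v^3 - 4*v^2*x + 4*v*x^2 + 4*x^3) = 5*v^3 + 5*v^2*x - 13*v*x^2 - 13*x^3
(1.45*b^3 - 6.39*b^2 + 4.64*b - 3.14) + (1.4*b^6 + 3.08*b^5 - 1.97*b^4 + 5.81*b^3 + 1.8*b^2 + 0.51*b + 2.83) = 1.4*b^6 + 3.08*b^5 - 1.97*b^4 + 7.26*b^3 - 4.59*b^2 + 5.15*b - 0.31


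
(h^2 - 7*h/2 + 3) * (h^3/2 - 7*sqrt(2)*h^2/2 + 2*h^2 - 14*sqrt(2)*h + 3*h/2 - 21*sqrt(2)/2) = h^5/2 - 7*sqrt(2)*h^4/2 + h^4/4 - 4*h^3 - 7*sqrt(2)*h^3/4 + 3*h^2/4 + 28*sqrt(2)*h^2 - 21*sqrt(2)*h/4 + 9*h/2 - 63*sqrt(2)/2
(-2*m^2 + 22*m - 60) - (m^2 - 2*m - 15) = -3*m^2 + 24*m - 45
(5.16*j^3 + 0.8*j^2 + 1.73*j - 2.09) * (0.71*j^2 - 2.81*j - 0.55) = 3.6636*j^5 - 13.9316*j^4 - 3.8577*j^3 - 6.7852*j^2 + 4.9214*j + 1.1495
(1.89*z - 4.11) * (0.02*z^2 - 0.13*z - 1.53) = 0.0378*z^3 - 0.3279*z^2 - 2.3574*z + 6.2883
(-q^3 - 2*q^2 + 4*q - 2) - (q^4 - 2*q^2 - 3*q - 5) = -q^4 - q^3 + 7*q + 3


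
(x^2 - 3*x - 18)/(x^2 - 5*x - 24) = (x - 6)/(x - 8)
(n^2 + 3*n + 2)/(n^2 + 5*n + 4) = (n + 2)/(n + 4)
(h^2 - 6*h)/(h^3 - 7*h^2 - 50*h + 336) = h/(h^2 - h - 56)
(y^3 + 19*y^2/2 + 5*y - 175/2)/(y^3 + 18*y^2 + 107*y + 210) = (y - 5/2)/(y + 6)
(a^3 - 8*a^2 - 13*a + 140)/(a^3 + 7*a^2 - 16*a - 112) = (a^2 - 12*a + 35)/(a^2 + 3*a - 28)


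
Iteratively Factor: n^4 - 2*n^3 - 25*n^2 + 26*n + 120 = (n + 4)*(n^3 - 6*n^2 - n + 30) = (n - 3)*(n + 4)*(n^2 - 3*n - 10) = (n - 5)*(n - 3)*(n + 4)*(n + 2)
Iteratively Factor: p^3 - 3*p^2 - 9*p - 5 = (p + 1)*(p^2 - 4*p - 5) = (p - 5)*(p + 1)*(p + 1)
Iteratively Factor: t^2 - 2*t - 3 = (t - 3)*(t + 1)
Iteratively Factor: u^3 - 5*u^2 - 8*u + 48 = (u - 4)*(u^2 - u - 12) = (u - 4)*(u + 3)*(u - 4)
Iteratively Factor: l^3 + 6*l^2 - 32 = (l - 2)*(l^2 + 8*l + 16) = (l - 2)*(l + 4)*(l + 4)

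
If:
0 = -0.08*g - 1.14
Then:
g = -14.25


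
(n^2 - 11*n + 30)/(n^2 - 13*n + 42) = (n - 5)/(n - 7)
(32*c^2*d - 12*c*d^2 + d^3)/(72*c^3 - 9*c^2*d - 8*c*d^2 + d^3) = d*(4*c - d)/(9*c^2 - d^2)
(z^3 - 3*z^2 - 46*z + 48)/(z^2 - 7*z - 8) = (z^2 + 5*z - 6)/(z + 1)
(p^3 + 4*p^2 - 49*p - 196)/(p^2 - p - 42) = (p^2 + 11*p + 28)/(p + 6)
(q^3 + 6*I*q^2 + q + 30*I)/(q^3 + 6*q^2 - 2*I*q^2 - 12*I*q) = (q^2 + 8*I*q - 15)/(q*(q + 6))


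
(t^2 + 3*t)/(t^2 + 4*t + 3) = t/(t + 1)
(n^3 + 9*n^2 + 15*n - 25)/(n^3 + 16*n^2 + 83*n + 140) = (n^2 + 4*n - 5)/(n^2 + 11*n + 28)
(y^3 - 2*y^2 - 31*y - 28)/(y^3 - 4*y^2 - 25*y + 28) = (y + 1)/(y - 1)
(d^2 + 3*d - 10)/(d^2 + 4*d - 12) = (d + 5)/(d + 6)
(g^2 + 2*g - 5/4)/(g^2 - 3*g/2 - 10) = (g - 1/2)/(g - 4)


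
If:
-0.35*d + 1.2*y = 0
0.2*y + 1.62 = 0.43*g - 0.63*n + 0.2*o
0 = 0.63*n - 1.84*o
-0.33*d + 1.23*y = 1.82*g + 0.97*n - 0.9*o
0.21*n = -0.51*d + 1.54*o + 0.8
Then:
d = 0.16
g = 0.83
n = -2.27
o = -0.78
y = 0.05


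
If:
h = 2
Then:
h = 2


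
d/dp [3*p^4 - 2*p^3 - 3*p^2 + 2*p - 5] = 12*p^3 - 6*p^2 - 6*p + 2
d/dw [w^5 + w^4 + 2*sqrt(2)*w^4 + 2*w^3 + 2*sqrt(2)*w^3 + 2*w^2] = w*(5*w^3 + 4*w^2 + 8*sqrt(2)*w^2 + 6*w + 6*sqrt(2)*w + 4)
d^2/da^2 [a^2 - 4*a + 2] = 2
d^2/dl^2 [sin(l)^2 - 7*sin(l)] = 7*sin(l) + 2*cos(2*l)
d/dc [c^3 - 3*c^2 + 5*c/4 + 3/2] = 3*c^2 - 6*c + 5/4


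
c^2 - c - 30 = (c - 6)*(c + 5)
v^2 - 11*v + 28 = (v - 7)*(v - 4)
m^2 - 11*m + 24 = (m - 8)*(m - 3)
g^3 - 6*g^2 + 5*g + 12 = (g - 4)*(g - 3)*(g + 1)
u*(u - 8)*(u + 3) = u^3 - 5*u^2 - 24*u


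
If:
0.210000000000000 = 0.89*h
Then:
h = 0.24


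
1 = 1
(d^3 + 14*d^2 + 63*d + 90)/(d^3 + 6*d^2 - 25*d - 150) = (d + 3)/(d - 5)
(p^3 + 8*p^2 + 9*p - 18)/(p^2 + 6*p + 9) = (p^2 + 5*p - 6)/(p + 3)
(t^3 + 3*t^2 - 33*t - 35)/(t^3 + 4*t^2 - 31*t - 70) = (t + 1)/(t + 2)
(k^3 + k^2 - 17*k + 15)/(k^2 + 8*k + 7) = (k^3 + k^2 - 17*k + 15)/(k^2 + 8*k + 7)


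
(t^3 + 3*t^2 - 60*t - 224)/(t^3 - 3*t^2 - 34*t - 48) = (t^2 + 11*t + 28)/(t^2 + 5*t + 6)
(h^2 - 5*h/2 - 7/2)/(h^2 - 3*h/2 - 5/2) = (2*h - 7)/(2*h - 5)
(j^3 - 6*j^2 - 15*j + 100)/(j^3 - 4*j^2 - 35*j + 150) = (j + 4)/(j + 6)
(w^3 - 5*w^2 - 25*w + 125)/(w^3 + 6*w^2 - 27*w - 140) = (w^2 - 25)/(w^2 + 11*w + 28)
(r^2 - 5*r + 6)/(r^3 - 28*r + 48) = (r - 3)/(r^2 + 2*r - 24)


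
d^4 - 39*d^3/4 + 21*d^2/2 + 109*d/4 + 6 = (d - 8)*(d - 3)*(d + 1/4)*(d + 1)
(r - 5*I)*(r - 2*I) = r^2 - 7*I*r - 10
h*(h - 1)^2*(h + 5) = h^4 + 3*h^3 - 9*h^2 + 5*h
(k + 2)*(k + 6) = k^2 + 8*k + 12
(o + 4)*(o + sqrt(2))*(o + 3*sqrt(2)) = o^3 + 4*o^2 + 4*sqrt(2)*o^2 + 6*o + 16*sqrt(2)*o + 24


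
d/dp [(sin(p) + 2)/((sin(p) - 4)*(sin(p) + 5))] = (-4*sin(p) + cos(p)^2 - 23)*cos(p)/((sin(p) - 4)^2*(sin(p) + 5)^2)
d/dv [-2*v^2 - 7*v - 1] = -4*v - 7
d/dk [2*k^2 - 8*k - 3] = 4*k - 8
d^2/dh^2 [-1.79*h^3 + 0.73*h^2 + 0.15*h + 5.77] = 1.46 - 10.74*h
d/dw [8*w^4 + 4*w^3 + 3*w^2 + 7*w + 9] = 32*w^3 + 12*w^2 + 6*w + 7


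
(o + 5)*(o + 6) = o^2 + 11*o + 30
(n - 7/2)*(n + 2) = n^2 - 3*n/2 - 7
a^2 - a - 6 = (a - 3)*(a + 2)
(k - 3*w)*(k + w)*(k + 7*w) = k^3 + 5*k^2*w - 17*k*w^2 - 21*w^3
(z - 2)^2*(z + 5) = z^3 + z^2 - 16*z + 20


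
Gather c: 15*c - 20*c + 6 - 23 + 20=3 - 5*c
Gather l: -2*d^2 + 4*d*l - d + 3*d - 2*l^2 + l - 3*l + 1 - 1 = -2*d^2 + 2*d - 2*l^2 + l*(4*d - 2)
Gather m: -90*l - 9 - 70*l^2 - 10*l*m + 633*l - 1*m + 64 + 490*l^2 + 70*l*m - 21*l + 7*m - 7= 420*l^2 + 522*l + m*(60*l + 6) + 48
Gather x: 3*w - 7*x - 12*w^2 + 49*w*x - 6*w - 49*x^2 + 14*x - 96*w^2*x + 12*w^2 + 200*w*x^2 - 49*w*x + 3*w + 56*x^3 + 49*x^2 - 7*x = -96*w^2*x + 200*w*x^2 + 56*x^3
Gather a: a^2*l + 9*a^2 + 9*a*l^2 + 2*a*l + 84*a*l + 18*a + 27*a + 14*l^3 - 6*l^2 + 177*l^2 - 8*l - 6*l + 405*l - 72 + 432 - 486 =a^2*(l + 9) + a*(9*l^2 + 86*l + 45) + 14*l^3 + 171*l^2 + 391*l - 126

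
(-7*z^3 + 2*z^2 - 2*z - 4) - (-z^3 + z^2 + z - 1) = -6*z^3 + z^2 - 3*z - 3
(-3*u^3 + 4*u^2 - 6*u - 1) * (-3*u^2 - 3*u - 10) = 9*u^5 - 3*u^4 + 36*u^3 - 19*u^2 + 63*u + 10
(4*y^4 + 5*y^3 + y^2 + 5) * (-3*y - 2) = -12*y^5 - 23*y^4 - 13*y^3 - 2*y^2 - 15*y - 10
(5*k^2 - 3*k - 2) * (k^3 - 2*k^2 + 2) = 5*k^5 - 13*k^4 + 4*k^3 + 14*k^2 - 6*k - 4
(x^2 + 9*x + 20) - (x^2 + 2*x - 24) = 7*x + 44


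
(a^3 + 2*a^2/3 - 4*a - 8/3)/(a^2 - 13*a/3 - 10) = (-3*a^3 - 2*a^2 + 12*a + 8)/(-3*a^2 + 13*a + 30)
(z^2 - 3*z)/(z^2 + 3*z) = (z - 3)/(z + 3)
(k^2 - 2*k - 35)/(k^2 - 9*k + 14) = (k + 5)/(k - 2)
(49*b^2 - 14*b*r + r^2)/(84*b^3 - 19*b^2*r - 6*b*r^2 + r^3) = (-7*b + r)/(-12*b^2 + b*r + r^2)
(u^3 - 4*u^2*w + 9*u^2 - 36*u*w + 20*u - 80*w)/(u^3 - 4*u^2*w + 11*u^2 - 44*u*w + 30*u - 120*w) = (u + 4)/(u + 6)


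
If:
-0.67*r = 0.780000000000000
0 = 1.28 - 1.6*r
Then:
No Solution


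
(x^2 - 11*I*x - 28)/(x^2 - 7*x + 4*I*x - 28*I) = (x^2 - 11*I*x - 28)/(x^2 + x*(-7 + 4*I) - 28*I)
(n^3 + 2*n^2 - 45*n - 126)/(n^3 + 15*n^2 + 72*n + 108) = (n - 7)/(n + 6)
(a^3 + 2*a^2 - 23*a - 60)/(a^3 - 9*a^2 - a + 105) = (a + 4)/(a - 7)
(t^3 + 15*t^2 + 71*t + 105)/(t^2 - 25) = (t^2 + 10*t + 21)/(t - 5)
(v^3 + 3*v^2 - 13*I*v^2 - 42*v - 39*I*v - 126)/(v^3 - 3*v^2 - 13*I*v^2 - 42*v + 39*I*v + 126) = (v + 3)/(v - 3)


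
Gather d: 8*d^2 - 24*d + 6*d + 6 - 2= 8*d^2 - 18*d + 4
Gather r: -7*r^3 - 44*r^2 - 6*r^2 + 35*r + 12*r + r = -7*r^3 - 50*r^2 + 48*r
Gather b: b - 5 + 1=b - 4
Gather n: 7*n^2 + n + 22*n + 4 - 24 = 7*n^2 + 23*n - 20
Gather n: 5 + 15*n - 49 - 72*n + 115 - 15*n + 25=96 - 72*n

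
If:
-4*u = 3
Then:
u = -3/4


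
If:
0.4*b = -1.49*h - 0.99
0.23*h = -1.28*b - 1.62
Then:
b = -1.20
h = -0.34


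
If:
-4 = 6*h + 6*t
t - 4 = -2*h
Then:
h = 14/3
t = -16/3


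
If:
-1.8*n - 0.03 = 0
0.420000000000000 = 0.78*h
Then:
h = 0.54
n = -0.02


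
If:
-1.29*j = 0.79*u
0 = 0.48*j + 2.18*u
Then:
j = 0.00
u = 0.00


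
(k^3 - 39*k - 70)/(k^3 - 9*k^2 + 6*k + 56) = (k + 5)/(k - 4)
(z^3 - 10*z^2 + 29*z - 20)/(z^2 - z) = z - 9 + 20/z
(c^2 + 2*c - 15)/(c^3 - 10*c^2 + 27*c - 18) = (c + 5)/(c^2 - 7*c + 6)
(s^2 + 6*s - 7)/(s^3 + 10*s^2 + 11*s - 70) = (s - 1)/(s^2 + 3*s - 10)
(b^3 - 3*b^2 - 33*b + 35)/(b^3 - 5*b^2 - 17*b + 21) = (b + 5)/(b + 3)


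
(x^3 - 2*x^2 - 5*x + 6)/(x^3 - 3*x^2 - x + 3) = (x + 2)/(x + 1)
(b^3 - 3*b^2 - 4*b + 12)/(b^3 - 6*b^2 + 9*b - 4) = (b^3 - 3*b^2 - 4*b + 12)/(b^3 - 6*b^2 + 9*b - 4)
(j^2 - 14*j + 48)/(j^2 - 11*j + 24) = (j - 6)/(j - 3)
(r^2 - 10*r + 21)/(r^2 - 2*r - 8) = (-r^2 + 10*r - 21)/(-r^2 + 2*r + 8)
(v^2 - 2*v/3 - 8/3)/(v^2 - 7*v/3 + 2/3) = (3*v + 4)/(3*v - 1)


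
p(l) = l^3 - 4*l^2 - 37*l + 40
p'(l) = 3*l^2 - 8*l - 37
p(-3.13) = 85.96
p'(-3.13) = 17.43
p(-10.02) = -996.87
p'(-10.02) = 344.36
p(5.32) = -119.48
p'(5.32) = 5.35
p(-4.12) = 54.61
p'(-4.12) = 46.88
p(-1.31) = 79.36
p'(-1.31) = -21.37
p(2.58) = -64.91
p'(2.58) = -37.67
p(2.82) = -73.72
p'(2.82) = -35.70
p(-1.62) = 85.19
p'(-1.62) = -16.17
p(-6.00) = -98.00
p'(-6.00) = 119.00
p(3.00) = -80.00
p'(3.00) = -34.00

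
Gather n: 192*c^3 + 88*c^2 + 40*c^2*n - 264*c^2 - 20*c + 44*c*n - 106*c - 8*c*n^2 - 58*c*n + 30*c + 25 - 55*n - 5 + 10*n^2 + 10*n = 192*c^3 - 176*c^2 - 96*c + n^2*(10 - 8*c) + n*(40*c^2 - 14*c - 45) + 20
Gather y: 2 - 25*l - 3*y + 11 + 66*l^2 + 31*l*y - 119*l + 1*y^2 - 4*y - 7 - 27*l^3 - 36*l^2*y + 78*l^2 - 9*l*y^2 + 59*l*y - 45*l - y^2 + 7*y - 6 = -27*l^3 + 144*l^2 - 9*l*y^2 - 189*l + y*(-36*l^2 + 90*l)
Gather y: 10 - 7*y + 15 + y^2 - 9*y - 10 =y^2 - 16*y + 15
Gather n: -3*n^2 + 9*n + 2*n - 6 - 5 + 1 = -3*n^2 + 11*n - 10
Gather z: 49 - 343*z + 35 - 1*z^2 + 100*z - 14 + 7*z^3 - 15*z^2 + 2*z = 7*z^3 - 16*z^2 - 241*z + 70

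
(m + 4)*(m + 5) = m^2 + 9*m + 20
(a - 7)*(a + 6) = a^2 - a - 42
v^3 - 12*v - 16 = (v - 4)*(v + 2)^2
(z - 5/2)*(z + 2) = z^2 - z/2 - 5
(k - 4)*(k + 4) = k^2 - 16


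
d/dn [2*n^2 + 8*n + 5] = 4*n + 8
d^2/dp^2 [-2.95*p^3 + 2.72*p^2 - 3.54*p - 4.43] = 5.44 - 17.7*p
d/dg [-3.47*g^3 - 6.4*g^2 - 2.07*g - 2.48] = -10.41*g^2 - 12.8*g - 2.07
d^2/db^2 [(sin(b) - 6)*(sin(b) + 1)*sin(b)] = -9*sin(b)^3 + 20*sin(b)^2 + 12*sin(b) - 10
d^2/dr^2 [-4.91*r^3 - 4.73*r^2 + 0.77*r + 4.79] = -29.46*r - 9.46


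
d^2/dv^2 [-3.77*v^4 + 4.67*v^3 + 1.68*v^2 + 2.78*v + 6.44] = -45.24*v^2 + 28.02*v + 3.36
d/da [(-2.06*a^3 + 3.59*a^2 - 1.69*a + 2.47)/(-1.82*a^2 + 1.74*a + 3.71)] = (3.7492*a^4 - 7.1688*a^3 - 19.757*a^2 + 35.6286*a - 10.5677)/(3.3124*a^4 - 6.3336*a^3 - 10.4768*a^2 + 12.9108*a + 13.7641)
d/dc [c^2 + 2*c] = 2*c + 2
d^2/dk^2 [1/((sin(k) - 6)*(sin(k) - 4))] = 2*(-2*sin(k)^4 + 15*sin(k)^3 + sin(k)^2 - 150*sin(k) + 76)/((sin(k) - 6)^3*(sin(k) - 4)^3)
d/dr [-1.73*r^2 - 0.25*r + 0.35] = -3.46*r - 0.25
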